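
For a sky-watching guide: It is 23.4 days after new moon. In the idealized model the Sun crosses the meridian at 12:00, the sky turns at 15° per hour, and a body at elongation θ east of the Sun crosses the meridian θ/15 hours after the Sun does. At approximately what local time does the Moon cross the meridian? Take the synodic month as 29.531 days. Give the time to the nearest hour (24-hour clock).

The Moon has covered 23.4/29.531 of its cycle, so θ ≈ 360° × 23.4/29.531 = 285.3°.
Delay after the Sun = 285.3° / (15°/h) ≈ 19.02 h.
12:00 + 19.02 h ≈ 07:01 → 07:00 to the nearest hour.

07:00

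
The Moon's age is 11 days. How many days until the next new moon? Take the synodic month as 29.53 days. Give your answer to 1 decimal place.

The next new moon completes the synodic month: 29.53 − 11 = 18.530 days.

18.5 days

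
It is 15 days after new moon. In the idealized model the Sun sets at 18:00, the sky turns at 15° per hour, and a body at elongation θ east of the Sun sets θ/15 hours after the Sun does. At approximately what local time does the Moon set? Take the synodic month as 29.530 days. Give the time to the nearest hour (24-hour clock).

Elongation θ = 360° × 15/29.530 ≈ 182.9°.
The Moon trails the Sun by θ/15 = 182.9/15 ≈ 12.19 hours.
18:00 + 12.19 h ≈ 06:11 → 06:00 to the nearest hour.

06:00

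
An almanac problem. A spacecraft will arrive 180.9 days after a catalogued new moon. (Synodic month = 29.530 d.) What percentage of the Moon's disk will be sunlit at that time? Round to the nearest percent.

180.9/29.530 = 6.126 lunations, so 6 complete cycles and 3.72 d into the next.
The Moon has covered 3.72/29.530 of its cycle, so θ ≈ 360° × 3.72/29.530 = 45.4°.
With cos θ = 0.703, the lit fraction is (1 − 0.703)/2 ≈ 0.149, so 15%.

15%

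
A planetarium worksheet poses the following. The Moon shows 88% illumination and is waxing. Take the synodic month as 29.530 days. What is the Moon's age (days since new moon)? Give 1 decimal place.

11.4 days

From f = (1 − cos θ)/2: cos θ = 1 − 2×0.88 = -0.760; arccos → 139.5°.
Before full moon the principal value applies: θ = 139.5°.
That fraction of the synodic month is 139.5/360 × 29.530 d ≈ 11.44 d.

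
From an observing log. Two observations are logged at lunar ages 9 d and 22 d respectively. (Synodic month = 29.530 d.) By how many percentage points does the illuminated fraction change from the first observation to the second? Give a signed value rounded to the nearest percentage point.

First observation: θ = 360°·9/29.530 = 109.7°, so f = 0.669.
Second observation: θ = 268.2°, f = 0.516.
Δf = 0.516 − 0.669 = -0.153, i.e. -15 pp.

-15 pp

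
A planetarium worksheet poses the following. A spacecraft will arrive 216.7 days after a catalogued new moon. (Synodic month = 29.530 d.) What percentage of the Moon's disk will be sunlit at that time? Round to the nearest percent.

216.7/29.530 = 7.338 lunations, so 7 complete cycles and 9.99 d into the next.
Elongation θ = 360° × 9.99/29.530 ≈ 121.8°.
Illuminated fraction = (1 − cos 121.8°)/2 = (1 − (-0.527))/2 ≈ 0.763, so 76%.

76%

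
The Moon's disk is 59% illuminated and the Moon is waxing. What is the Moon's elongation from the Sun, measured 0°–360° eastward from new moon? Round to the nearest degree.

cos θ = 1 − 2f = -0.180, giving a principal value of 100.4°.
The Moon is waxing (0°–180°), so θ = 100.4° directly.

100°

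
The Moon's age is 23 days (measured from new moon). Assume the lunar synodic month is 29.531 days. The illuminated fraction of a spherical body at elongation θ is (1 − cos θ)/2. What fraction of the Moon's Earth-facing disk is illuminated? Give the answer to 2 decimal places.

0.41

Elongation θ = 360° × 23/29.531 ≈ 280.4°.
cos 280.4° = 0.180, so f = (1 − 0.180)/2 = 0.410.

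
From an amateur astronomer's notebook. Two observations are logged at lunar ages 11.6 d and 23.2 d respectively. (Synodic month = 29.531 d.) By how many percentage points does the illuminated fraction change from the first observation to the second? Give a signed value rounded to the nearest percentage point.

First observation: θ = 360°·11.6/29.531 = 141.4°, so f = 0.891.
Second observation: θ = 282.8°, f = 0.389.
Δf = 0.389 − 0.891 = -0.502, i.e. -50 pp.

-50 pp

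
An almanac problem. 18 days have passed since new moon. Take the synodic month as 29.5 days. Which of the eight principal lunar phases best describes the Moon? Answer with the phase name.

waning gibbous

At 18/29.5 of the cycle, θ ≈ 220° — the waning gibbous range.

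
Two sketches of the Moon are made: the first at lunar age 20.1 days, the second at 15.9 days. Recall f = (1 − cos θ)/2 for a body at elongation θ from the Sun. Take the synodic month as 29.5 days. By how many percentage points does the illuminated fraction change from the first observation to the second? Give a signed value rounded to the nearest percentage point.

+28 percentage points

First observation: θ = 360°·20.1/29.5 = 245.3°, so f = 0.709.
Second observation: θ = 194.0°, f = 0.985.
Δf = 0.985 − 0.709 = +0.276, i.e. +28 pp.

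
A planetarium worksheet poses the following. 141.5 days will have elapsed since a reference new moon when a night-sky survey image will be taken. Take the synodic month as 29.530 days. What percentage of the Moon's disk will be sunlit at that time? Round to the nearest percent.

141.5 d spans 4 complete synodic months (4 × 29.530 = 118.12 d) plus 23.38 d.
Phase angle: θ = 360°·(23.38 d)/(29.530 d) = 285.0°.
With cos θ = 0.259, the lit fraction is (1 − 0.259)/2 ≈ 0.370, so 37%.

37%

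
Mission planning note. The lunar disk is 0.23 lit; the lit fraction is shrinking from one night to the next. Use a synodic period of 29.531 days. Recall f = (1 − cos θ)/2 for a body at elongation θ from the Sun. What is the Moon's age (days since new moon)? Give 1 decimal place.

From f = (1 − cos θ)/2: cos θ = 1 − 2×0.23 = 0.540; arccos → 57.3°.
Since the Moon is past full (waning), take the reflex angle: θ = 360° − 57.3° = 302.7°.
At 360°/29.531 d per day, 302.7° corresponds to 24.83 days.

24.8 days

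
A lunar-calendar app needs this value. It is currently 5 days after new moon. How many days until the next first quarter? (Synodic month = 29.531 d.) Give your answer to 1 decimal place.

2.4 days

First quarter is 0.25 of the way through the cycle: age 0.25 × 29.531 = 7.383 d.
So 2.383 days remain (7.383 − 5).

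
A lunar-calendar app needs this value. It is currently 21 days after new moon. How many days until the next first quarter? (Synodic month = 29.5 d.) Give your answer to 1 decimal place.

First quarter is 0.25 of the way through the cycle: age 0.25 × 29.5 = 7.375 d.
This lunation's first quarter (7.375 d) has passed, so add one period: 36.875 − 21 = 15.875 days.

15.9 days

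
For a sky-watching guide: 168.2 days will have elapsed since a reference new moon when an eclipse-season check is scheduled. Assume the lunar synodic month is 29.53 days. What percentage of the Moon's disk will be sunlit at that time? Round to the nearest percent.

67%

168.2 d spans 5 complete synodic months (5 × 29.53 = 147.65 d) plus 20.55 d.
Elongation θ = 360° × 20.55/29.53 ≈ 250.5°.
With cos θ = (-0.333), the lit fraction is (1 − (-0.333))/2 ≈ 0.667, so 67%.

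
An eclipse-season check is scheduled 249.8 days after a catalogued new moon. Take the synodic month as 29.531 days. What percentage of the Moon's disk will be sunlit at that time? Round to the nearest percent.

249.8 d spans 8 complete synodic months (8 × 29.531 = 236.25 d) plus 13.55 d.
Phase angle: θ = 360°·(13.55 d)/(29.531 d) = 165.2°.
Illuminated fraction = (1 − cos 165.2°)/2 = (1 − (-0.967))/2 ≈ 0.983, so 98%.

98%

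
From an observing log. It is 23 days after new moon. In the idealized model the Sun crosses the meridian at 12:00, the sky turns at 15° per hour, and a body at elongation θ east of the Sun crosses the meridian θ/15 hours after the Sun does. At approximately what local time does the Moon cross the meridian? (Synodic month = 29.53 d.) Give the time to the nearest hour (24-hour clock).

Phase angle: θ = 360°·(23 d)/(29.53 d) = 280.4°.
At 15° of sky rotation per hour, 280.4° corresponds to a 18.69 h lag.
12:00 + 18.69 h ≈ 06:42 → 07:00 to the nearest hour.

07:00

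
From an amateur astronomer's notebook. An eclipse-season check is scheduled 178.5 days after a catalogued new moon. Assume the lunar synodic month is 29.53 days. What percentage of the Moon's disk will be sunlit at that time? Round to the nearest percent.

Reduce mod P: 178.5 − 6×29.53 = 1.32 d into the current lunation.
The Moon has covered 1.32/29.53 of its cycle, so θ ≈ 360° × 1.32/29.53 = 16.1°.
Illuminated fraction = (1 − cos 16.1°)/2 = (1 − 0.961)/2 ≈ 0.020, so 2%.

2%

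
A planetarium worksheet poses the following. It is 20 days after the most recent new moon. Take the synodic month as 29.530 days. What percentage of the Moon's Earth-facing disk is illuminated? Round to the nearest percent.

Elongation θ = 360° × 20/29.530 ≈ 243.8°.
Illuminated fraction = (1 − cos 243.8°)/2 = (1 − (-0.441))/2 ≈ 0.721, so 72%.

72%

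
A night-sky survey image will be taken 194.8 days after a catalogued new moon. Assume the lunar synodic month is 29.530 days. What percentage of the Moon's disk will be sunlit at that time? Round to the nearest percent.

Reduce mod P: 194.8 − 6×29.530 = 17.62 d into the current lunation.
Elongation θ = 360° × 17.62/29.530 ≈ 214.8°.
cos 214.8° = (-0.821), so f = (1 − (-0.821))/2 = 0.911, so 91%.

91%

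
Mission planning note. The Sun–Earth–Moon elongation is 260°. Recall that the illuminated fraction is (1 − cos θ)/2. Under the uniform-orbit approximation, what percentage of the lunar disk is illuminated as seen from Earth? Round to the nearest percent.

59%

cos 260° = (-0.174), so f = (1 − (-0.174))/2 = 0.587, i.e. 59%.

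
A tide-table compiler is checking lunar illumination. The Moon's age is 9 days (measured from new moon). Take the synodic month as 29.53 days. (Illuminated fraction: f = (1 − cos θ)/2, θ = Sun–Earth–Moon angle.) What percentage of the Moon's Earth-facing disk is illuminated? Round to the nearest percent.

67%

Elongation θ = 360° × 9/29.53 ≈ 109.7°.
With cos θ = (-0.337), the lit fraction is (1 − (-0.337))/2 ≈ 0.669, so 67%.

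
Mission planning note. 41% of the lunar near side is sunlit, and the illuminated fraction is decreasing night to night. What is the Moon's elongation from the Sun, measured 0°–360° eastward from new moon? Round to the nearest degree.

Invert f = (1 − cos θ)/2 to get cos θ = 1 − 2(0.41) = 0.180, hence θ₀ = arccos 0.180 = 79.6°.
Waning ⇒ past full, so θ = 360° − 79.6° = 280.4°.

280°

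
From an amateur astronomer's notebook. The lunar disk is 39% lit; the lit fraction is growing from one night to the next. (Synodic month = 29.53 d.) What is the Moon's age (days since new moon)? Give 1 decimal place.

6.3 days

From f = (1 − cos θ)/2: cos θ = 1 − 2×0.39 = 0.220; arccos → 77.3°.
The Moon is waxing (0°–180°), so θ = 77.3° directly.
Age = 29.53 × 77.3°/360° ≈ 6.34 days.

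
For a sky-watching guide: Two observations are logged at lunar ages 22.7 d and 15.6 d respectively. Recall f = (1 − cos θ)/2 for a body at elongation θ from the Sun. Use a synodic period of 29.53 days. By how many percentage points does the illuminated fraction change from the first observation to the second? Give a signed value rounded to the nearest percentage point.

+55 pp

First observation: θ = 360°·22.7/29.53 = 276.7°, so f = 0.441.
Second observation: θ = 190.2°, f = 0.992.
Δf = 0.992 − 0.441 = +0.551, i.e. +55 pp.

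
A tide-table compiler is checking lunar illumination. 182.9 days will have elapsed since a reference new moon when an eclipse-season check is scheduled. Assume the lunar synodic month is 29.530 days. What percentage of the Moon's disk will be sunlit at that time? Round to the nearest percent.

33%

182.9/29.530 = 6.194 lunations, so 6 complete cycles and 5.72 d into the next.
Phase angle: θ = 360°·(5.72 d)/(29.530 d) = 69.7°.
With cos θ = 0.346, the lit fraction is (1 − 0.346)/2 ≈ 0.327, so 33%.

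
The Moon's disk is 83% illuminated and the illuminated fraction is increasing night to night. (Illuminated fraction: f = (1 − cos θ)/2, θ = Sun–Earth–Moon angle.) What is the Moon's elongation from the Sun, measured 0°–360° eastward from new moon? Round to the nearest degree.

131°

From f = (1 − cos θ)/2: cos θ = 1 − 2×0.83 = -0.660; arccos → 131.3°.
The Moon is waxing (0°–180°), so θ = 131.3° directly.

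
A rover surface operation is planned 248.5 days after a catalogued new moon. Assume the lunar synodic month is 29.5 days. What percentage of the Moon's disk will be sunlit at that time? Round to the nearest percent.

248.5 d spans 8 complete synodic months (8 × 29.5 = 236.00 d) plus 12.50 d.
The Moon has covered 12.50/29.5 of its cycle, so θ ≈ 360° × 12.50/29.5 = 152.5°.
Illuminated fraction = (1 − cos 152.5°)/2 = (1 − (-0.887))/2 ≈ 0.944, so 94%.

94%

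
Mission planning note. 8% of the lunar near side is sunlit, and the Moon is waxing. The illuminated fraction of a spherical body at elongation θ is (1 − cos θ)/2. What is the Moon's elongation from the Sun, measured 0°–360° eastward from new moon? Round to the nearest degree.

From f = (1 − cos θ)/2: cos θ = 1 − 2×0.08 = 0.840; arccos → 32.9°.
Before full moon the principal value applies: θ = 32.9°.

33°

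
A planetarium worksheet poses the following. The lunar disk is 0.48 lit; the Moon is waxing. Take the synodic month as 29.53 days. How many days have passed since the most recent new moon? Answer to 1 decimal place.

7.2 days

From f = (1 − cos θ)/2: cos θ = 1 − 2×0.48 = 0.040; arccos → 87.7°.
The Moon is waxing (0°–180°), so θ = 87.7° directly.
At 360°/29.53 d per day, 87.7° corresponds to 7.19 days.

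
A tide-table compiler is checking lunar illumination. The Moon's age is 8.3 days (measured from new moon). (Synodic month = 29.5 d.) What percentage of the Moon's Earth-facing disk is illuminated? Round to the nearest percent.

The Moon has covered 8.3/29.5 of its cycle, so θ ≈ 360° × 8.3/29.5 = 101.3°.
With cos θ = (-0.196), the lit fraction is (1 − (-0.196))/2 ≈ 0.598, so 60%.

60%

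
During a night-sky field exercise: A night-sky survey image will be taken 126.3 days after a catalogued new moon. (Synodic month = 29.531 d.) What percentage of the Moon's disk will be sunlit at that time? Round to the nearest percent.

58%

126.3 d spans 4 complete synodic months (4 × 29.531 = 118.12 d) plus 8.18 d.
Elongation θ = 360° × 8.18/29.531 ≈ 99.7°.
With cos θ = (-0.168), the lit fraction is (1 − (-0.168))/2 ≈ 0.584, so 58%.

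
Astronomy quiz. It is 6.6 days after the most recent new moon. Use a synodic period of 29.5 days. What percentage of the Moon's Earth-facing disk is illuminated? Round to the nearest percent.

42%

The Moon has covered 6.6/29.5 of its cycle, so θ ≈ 360° × 6.6/29.5 = 80.5°.
With cos θ = 0.164, the lit fraction is (1 − 0.164)/2 ≈ 0.418, so 42%.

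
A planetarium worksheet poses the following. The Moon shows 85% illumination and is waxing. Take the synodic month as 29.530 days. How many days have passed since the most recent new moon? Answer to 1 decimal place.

11.0 days

From f = (1 − cos θ)/2: cos θ = 1 − 2×0.85 = -0.700; arccos → 134.4°.
The Moon is waxing (0°–180°), so θ = 134.4° directly.
At 360°/29.530 d per day, 134.4° corresponds to 11.03 days.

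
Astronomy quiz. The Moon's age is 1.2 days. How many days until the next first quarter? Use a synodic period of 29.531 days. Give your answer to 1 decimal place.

6.2 days

First quarter occurs at elongation 90°, i.e. at age 29.531 × 90/360 = 7.383 d.
So 6.183 days remain (7.383 − 1.2).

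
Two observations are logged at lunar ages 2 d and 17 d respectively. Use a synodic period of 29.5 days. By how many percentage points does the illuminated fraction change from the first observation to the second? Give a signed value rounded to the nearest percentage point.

+90 percentage points

θ₁ = 360° × 2/29.5 = 24.4°, f₁ = (1 − cos θ₁)/2 = 0.045.
θ₂ = 360° × 17/29.5 = 207.5°, f₂ = (1 − cos θ₂)/2 = 0.944.
Change = f₂ − f₁ = +0.899 → +90 percentage points.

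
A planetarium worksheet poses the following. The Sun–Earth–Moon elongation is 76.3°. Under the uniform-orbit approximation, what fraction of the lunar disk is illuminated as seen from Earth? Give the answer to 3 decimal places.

0.382

f = (1 − cos 76.3°)/2 = (1 − 0.237)/2 ≈ 0.382.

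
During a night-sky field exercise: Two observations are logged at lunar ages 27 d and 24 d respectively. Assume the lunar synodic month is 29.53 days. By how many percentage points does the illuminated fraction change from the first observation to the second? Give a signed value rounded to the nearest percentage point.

First observation: θ = 360°·27/29.53 = 329.2°, so f = 0.071.
Second observation: θ = 292.6°, f = 0.308.
Δf = 0.308 − 0.071 = +0.237, i.e. +24 pp.

+24 percentage points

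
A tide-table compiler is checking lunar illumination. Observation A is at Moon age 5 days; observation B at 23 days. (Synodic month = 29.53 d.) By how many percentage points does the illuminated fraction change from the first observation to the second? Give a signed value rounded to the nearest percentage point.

First observation: θ = 360°·5/29.53 = 61.0°, so f = 0.257.
Second observation: θ = 280.4°, f = 0.410.
Δf = 0.410 − 0.257 = +0.153, i.e. +15 pp.

+15 pp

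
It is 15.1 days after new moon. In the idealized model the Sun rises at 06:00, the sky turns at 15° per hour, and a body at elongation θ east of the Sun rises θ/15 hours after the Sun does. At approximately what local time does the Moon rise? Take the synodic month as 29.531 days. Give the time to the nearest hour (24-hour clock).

Elongation θ = 360° × 15.1/29.531 ≈ 184.1°.
At 15° of sky rotation per hour, 184.1° corresponds to a 12.27 h lag.
06:00 + 12.27 h ≈ 18:16 → 18:00 to the nearest hour.

18:00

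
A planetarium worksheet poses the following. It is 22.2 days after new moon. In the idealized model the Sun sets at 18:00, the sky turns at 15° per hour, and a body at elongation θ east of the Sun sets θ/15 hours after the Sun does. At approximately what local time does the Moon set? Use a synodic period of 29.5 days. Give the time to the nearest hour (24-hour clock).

Elongation θ = 360° × 22.2/29.5 ≈ 270.9°.
Delay after the Sun = 270.9° / (15°/h) ≈ 18.06 h.
18:00 + 18.06 h ≈ 12:04 → 12:00 to the nearest hour.

12:00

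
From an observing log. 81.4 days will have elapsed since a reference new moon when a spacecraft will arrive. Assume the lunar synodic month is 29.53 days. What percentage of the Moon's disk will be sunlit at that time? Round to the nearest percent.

48%

81.4 d spans 2 complete synodic months (2 × 29.53 = 59.06 d) plus 22.34 d.
The Moon has covered 22.34/29.53 of its cycle, so θ ≈ 360° × 22.34/29.53 = 272.3°.
Illuminated fraction = (1 − cos 272.3°)/2 = (1 − 0.041)/2 ≈ 0.480, so 48%.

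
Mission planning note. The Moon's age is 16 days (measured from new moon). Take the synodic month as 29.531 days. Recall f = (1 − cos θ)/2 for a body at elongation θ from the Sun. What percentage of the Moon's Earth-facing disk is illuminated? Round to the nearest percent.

98%

The Moon has covered 16/29.531 of its cycle, so θ ≈ 360° × 16/29.531 = 195.0°.
Illuminated fraction = (1 − cos 195.0°)/2 = (1 − (-0.966))/2 ≈ 0.983, so 98%.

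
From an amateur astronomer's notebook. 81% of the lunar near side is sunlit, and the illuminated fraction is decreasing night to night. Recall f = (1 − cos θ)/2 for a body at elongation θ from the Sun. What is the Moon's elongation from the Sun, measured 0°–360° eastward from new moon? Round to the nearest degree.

Invert f = (1 − cos θ)/2 to get cos θ = 1 − 2(0.81) = -0.620, hence θ₀ = arccos -0.620 = 128.3°.
Waning ⇒ past full, so θ = 360° − 128.3° = 231.7°.

232°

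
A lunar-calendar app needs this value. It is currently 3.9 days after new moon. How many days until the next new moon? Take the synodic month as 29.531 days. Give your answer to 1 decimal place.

25.6 days

One full lunation from the last new moon is 29.531 d; remaining = 29.531 − 3.9 = 25.631 d.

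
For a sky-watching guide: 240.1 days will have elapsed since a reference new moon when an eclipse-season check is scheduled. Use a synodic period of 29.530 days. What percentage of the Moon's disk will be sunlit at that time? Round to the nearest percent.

16%

240.1 d spans 8 complete synodic months (8 × 29.530 = 236.24 d) plus 3.86 d.
The Moon has covered 3.86/29.530 of its cycle, so θ ≈ 360° × 3.86/29.530 = 47.1°.
cos 47.1° = 0.681, so f = (1 − 0.681)/2 = 0.159, so 16%.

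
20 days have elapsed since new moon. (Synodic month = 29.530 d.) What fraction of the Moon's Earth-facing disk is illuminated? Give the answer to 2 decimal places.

0.72

Elongation θ = 360° × 20/29.530 ≈ 243.8°.
Illuminated fraction = (1 − cos 243.8°)/2 = (1 − (-0.441))/2 ≈ 0.721.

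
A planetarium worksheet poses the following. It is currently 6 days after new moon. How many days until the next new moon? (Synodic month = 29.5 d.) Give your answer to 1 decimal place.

One full lunation from the last new moon is 29.5 d; remaining = 29.5 − 6 = 23.500 d.

23.5 days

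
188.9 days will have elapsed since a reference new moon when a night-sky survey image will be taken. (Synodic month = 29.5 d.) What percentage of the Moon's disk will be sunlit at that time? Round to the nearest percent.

Reduce mod P: 188.9 − 6×29.5 = 11.90 d into the current lunation.
Phase angle: θ = 360°·(11.90 d)/(29.5 d) = 145.2°.
Illuminated fraction = (1 − cos 145.2°)/2 = (1 − (-0.821))/2 ≈ 0.911, so 91%.

91%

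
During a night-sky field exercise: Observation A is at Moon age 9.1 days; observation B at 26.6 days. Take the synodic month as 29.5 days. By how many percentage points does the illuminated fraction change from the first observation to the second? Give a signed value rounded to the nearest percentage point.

-59 pp

First observation: θ = 360°·9.1/29.5 = 111.1°, so f = 0.680.
Second observation: θ = 324.6°, f = 0.092.
Δf = 0.092 − 0.680 = -0.587, i.e. -59 pp.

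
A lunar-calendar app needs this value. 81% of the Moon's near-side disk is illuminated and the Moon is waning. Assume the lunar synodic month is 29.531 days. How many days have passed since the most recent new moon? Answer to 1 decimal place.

19.0 days

From f = (1 − cos θ)/2: cos θ = 1 − 2×0.81 = -0.620; arccos → 128.3°.
Since the Moon is past full (waning), take the reflex angle: θ = 360° − 128.3° = 231.7°.
That fraction of the synodic month is 231.7/360 × 29.531 d ≈ 19.01 d.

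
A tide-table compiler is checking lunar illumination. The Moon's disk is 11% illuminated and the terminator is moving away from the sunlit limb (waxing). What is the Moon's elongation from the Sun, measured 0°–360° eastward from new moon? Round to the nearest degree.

Invert f = (1 − cos θ)/2 to get cos θ = 1 − 2(0.11) = 0.780, hence θ₀ = arccos 0.780 = 38.7°.
Waxing ⇒ before full, so θ = 38.7°.

39°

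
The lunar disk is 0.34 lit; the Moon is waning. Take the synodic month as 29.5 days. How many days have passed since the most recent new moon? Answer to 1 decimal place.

23.7 days

cos θ = 1 − 2f = 0.320, giving a principal value of 71.3°.
A waning Moon lies in 180°–360°, so θ = 360° − 71.3° = 288.7°.
At 360°/29.5 d per day, 288.7° corresponds to 23.65 days.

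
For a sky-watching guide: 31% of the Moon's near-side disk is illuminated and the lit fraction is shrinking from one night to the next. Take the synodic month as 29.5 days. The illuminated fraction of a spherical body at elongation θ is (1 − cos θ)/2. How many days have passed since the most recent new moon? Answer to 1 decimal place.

From f = (1 − cos θ)/2: cos θ = 1 − 2×0.31 = 0.380; arccos → 67.7°.
A waning Moon lies in 180°–360°, so θ = 360° − 67.7° = 292.3°.
Age = 29.5 × 292.3°/360° ≈ 23.96 days.

24.0 days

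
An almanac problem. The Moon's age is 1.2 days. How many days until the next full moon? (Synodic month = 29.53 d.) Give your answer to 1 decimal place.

13.6 days

Full moon is 0.5 of the way through the cycle: age 0.5 × 29.53 = 14.765 d.
That is 14.765 − 1.2 = 13.565 days ahead.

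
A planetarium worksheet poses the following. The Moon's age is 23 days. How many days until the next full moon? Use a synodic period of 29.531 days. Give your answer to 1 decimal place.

21.3 days

Full moon occurs at elongation 180°, i.e. at age 29.531 × 180/360 = 14.765 d.
Already past this cycle's full moon; the next is at 14.765 + 29.531 = 44.296 d, so 44.296 − 23 = 21.296 days.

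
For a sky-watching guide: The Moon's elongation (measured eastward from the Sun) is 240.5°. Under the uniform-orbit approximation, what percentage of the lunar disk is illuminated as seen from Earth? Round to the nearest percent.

75%

cos 240.5° = (-0.492), so f = (1 − (-0.492))/2 = 0.746, i.e. 75%.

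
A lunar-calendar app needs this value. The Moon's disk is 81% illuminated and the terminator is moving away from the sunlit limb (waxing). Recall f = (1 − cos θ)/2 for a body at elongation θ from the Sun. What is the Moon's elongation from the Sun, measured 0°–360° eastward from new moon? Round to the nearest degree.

128°

cos θ = 1 − 2f = -0.620, giving a principal value of 128.3°.
Waxing ⇒ before full, so θ = 128.3°.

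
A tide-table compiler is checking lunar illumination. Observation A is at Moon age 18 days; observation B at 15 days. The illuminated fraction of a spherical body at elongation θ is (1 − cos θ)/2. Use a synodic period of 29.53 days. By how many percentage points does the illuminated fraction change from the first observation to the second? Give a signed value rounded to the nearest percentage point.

θ₁ = 360° × 18/29.53 = 219.4°, f₁ = (1 − cos θ₁)/2 = 0.886.
θ₂ = 360° × 15/29.53 = 182.9°, f₂ = (1 − cos θ₂)/2 = 0.999.
Change = f₂ − f₁ = +0.113 → +11 percentage points.

+11 pp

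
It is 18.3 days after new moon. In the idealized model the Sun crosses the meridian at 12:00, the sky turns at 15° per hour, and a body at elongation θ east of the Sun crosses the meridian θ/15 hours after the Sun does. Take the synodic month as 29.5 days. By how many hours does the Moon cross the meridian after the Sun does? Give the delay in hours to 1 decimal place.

14.9 h

Phase angle: θ = 360°·(18.3 d)/(29.5 d) = 223.3°.
The Moon trails the Sun by θ/15 = 223.3/15 ≈ 14.89 hours.
So the Moon crosses the meridian 14.89 h after the Sun.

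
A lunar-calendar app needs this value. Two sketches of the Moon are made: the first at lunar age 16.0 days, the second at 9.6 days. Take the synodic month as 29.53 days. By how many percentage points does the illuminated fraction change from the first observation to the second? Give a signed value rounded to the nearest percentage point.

First observation: θ = 360°·16.0/29.53 = 195.1°, so f = 0.983.
Second observation: θ = 117.0°, f = 0.727.
Δf = 0.727 − 0.983 = -0.256, i.e. -26 pp.

-26 pp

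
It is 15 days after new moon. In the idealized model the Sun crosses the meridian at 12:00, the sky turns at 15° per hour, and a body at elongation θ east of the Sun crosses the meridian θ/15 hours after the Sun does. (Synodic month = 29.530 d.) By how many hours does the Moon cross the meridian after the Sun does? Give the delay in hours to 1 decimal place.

The Moon has covered 15/29.530 of its cycle, so θ ≈ 360° × 15/29.530 = 182.9°.
Delay after the Sun = 182.9° / (15°/h) ≈ 12.19 h.
So the Moon crosses the meridian 12.19 h after the Sun.

12.2 h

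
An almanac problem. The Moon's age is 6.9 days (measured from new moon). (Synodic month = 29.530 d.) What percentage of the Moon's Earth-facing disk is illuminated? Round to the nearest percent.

The Moon has covered 6.9/29.530 of its cycle, so θ ≈ 360° × 6.9/29.530 = 84.1°.
Illuminated fraction = (1 − cos 84.1°)/2 = (1 − 0.102)/2 ≈ 0.449, so 45%.

45%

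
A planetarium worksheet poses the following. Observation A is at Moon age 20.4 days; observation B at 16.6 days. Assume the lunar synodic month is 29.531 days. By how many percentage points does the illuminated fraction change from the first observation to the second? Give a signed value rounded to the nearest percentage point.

θ₁ = 360° × 20.4/29.531 = 248.7°, f₁ = (1 − cos θ₁)/2 = 0.682.
θ₂ = 360° × 16.6/29.531 = 202.4°, f₂ = (1 − cos θ₂)/2 = 0.962.
Change = f₂ − f₁ = +0.281 → +28 percentage points.

+28 percentage points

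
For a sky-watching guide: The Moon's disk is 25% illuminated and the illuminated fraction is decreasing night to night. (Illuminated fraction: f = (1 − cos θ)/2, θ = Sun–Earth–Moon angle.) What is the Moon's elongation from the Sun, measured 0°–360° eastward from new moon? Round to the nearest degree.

300°

cos θ = 1 − 2f = 0.500, giving a principal value of 60.0°.
Waning ⇒ past full, so θ = 360° − 60.0° = 300.0°.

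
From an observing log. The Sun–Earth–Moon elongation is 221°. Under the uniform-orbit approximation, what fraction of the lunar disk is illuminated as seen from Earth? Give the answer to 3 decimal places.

0.877

f = (1 − cos 221°)/2 = (1 − (-0.755))/2 ≈ 0.877.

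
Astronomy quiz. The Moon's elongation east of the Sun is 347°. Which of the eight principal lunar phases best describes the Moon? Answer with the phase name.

347° lies in the new moon sector of the 8-phase cycle.

new moon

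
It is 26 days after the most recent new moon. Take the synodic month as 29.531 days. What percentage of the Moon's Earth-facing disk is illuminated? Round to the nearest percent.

The Moon has covered 26/29.531 of its cycle, so θ ≈ 360° × 26/29.531 = 317.0°.
cos 317.0° = 0.731, so f = (1 − 0.731)/2 = 0.135, so 13%.

13%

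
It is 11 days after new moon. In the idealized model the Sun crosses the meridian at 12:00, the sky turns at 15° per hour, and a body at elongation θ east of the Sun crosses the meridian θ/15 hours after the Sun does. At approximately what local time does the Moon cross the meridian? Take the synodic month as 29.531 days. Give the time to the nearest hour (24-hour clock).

21:00

The Moon has covered 11/29.531 of its cycle, so θ ≈ 360° × 11/29.531 = 134.1°.
The Moon trails the Sun by θ/15 = 134.1/15 ≈ 8.94 hours.
12:00 + 8.94 h ≈ 20:56 → 21:00 to the nearest hour.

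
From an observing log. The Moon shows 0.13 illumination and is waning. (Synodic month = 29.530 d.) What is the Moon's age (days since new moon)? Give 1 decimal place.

26.1 days

From f = (1 − cos θ)/2: cos θ = 1 − 2×0.13 = 0.740; arccos → 42.3°.
A waning Moon lies in 180°–360°, so θ = 360° − 42.3° = 317.7°.
At 360°/29.530 d per day, 317.7° corresponds to 26.06 days.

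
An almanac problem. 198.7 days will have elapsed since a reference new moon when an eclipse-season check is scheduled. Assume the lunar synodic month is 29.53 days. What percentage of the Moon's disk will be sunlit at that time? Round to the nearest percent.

57%

198.7/29.53 = 6.729 lunations, so 6 complete cycles and 21.52 d into the next.
The Moon has covered 21.52/29.53 of its cycle, so θ ≈ 360° × 21.52/29.53 = 262.4°.
cos 262.4° = (-0.133), so f = (1 − (-0.133))/2 = 0.567, so 57%.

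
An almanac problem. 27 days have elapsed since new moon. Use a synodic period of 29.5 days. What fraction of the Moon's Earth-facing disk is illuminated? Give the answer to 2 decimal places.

The Moon has covered 27/29.5 of its cycle, so θ ≈ 360° × 27/29.5 = 329.5°.
With cos θ = 0.862, the lit fraction is (1 − 0.862)/2 ≈ 0.069.

0.07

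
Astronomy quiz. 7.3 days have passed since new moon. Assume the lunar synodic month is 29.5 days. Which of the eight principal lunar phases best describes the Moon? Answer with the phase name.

At 7.3/29.5 of the cycle, θ ≈ 89° — the first quarter range.

first quarter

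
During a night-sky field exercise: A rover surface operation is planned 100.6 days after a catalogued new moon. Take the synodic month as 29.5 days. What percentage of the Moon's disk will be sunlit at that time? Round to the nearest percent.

92%

Reduce mod P: 100.6 − 3×29.5 = 12.10 d into the current lunation.
Elongation θ = 360° × 12.10/29.5 ≈ 147.7°.
Illuminated fraction = (1 − cos 147.7°)/2 = (1 − (-0.845))/2 ≈ 0.922, so 92%.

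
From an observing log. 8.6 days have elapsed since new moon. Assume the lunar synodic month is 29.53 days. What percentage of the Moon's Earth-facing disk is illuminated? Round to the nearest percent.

Phase angle: θ = 360°·(8.6 d)/(29.53 d) = 104.8°.
Illuminated fraction = (1 − cos 104.8°)/2 = (1 − (-0.256))/2 ≈ 0.628, so 63%.

63%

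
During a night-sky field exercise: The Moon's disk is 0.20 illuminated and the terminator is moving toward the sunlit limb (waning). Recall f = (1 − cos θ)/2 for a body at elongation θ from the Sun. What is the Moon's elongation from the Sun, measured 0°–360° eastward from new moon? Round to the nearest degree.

Invert f = (1 − cos θ)/2 to get cos θ = 1 − 2(0.20) = 0.600, hence θ₀ = arccos 0.600 = 53.1°.
Waning ⇒ past full, so θ = 360° − 53.1° = 306.9°.

307°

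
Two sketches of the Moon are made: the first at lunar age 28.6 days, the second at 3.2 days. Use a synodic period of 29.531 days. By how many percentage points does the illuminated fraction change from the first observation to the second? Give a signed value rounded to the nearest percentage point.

First observation: θ = 360°·28.6/29.531 = 348.7°, so f = 0.010.
Second observation: θ = 39.0°, f = 0.111.
Δf = 0.111 − 0.010 = +0.102, i.e. +10 pp.

+10 percentage points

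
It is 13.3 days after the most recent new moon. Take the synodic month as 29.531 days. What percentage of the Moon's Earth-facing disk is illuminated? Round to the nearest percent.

98%

The Moon has covered 13.3/29.531 of its cycle, so θ ≈ 360° × 13.3/29.531 = 162.1°.
With cos θ = (-0.952), the lit fraction is (1 − (-0.952))/2 ≈ 0.976, so 98%.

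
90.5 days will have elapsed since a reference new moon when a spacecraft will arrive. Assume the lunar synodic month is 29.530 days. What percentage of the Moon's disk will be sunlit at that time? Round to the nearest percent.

4%

90.5/29.530 = 3.065 lunations, so 3 complete cycles and 1.91 d into the next.
Elongation θ = 360° × 1.91/29.530 ≈ 23.3°.
Illuminated fraction = (1 − cos 23.3°)/2 = (1 − 0.919)/2 ≈ 0.041, so 4%.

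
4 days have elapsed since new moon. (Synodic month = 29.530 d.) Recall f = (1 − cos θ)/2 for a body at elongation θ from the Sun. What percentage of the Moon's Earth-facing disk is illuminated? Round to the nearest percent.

17%

The Moon has covered 4/29.530 of its cycle, so θ ≈ 360° × 4/29.530 = 48.8°.
With cos θ = 0.659, the lit fraction is (1 − 0.659)/2 ≈ 0.170, so 17%.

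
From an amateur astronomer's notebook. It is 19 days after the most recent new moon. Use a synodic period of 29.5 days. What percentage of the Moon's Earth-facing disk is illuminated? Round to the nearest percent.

81%

Phase angle: θ = 360°·(19 d)/(29.5 d) = 231.9°.
cos 231.9° = (-0.618), so f = (1 − (-0.618))/2 = 0.809, so 81%.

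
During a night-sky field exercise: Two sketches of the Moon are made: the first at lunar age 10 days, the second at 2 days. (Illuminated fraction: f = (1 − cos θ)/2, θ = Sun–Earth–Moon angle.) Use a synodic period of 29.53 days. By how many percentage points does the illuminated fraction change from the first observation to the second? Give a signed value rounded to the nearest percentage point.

First observation: θ = 360°·10/29.53 = 121.9°, so f = 0.764.
Second observation: θ = 24.4°, f = 0.045.
Δf = 0.045 − 0.764 = -0.720, i.e. -72 pp.

-72 pp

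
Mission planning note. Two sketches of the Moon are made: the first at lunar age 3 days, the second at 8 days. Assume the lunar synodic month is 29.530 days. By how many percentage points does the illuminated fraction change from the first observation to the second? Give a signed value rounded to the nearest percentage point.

θ₁ = 360° × 3/29.530 = 36.6°, f₁ = (1 − cos θ₁)/2 = 0.098.
θ₂ = 360° × 8/29.530 = 97.5°, f₂ = (1 − cos θ₂)/2 = 0.566.
Change = f₂ − f₁ = +0.467 → +47 percentage points.

+47 percentage points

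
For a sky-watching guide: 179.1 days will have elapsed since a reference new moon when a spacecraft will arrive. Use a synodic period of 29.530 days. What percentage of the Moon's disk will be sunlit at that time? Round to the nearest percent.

4%

179.1/29.530 = 6.065 lunations, so 6 complete cycles and 1.92 d into the next.
The Moon has covered 1.92/29.530 of its cycle, so θ ≈ 360° × 1.92/29.530 = 23.4°.
With cos θ = 0.918, the lit fraction is (1 − 0.918)/2 ≈ 0.041, so 4%.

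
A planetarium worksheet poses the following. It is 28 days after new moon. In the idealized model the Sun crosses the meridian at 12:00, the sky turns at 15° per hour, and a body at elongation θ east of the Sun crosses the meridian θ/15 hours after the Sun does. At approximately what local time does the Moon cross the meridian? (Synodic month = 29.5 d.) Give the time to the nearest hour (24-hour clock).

The Moon has covered 28/29.5 of its cycle, so θ ≈ 360° × 28/29.5 = 341.7°.
At 15° of sky rotation per hour, 341.7° corresponds to a 22.78 h lag.
12:00 + 22.78 h ≈ 10:47 → 11:00 to the nearest hour.

11:00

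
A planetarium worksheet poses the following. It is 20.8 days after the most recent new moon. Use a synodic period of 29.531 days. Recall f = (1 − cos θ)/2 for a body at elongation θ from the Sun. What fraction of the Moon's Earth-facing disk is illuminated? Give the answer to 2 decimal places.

0.64

Phase angle: θ = 360°·(20.8 d)/(29.531 d) = 253.6°.
With cos θ = (-0.283), the lit fraction is (1 − (-0.283))/2 ≈ 0.641.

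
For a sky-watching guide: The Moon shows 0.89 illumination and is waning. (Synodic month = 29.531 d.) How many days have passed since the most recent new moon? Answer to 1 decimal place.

17.9 days

cos θ = 1 − 2f = -0.780, giving a principal value of 141.3°.
Since the Moon is past full (waning), take the reflex angle: θ = 360° − 141.3° = 218.7°.
At 360°/29.531 d per day, 218.7° corresponds to 17.94 days.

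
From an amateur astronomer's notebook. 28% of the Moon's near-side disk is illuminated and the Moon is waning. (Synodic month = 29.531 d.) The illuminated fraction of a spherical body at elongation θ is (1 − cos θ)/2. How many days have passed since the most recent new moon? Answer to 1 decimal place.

24.3 days

From f = (1 − cos θ)/2: cos θ = 1 − 2×0.28 = 0.440; arccos → 63.9°.
Since the Moon is past full (waning), take the reflex angle: θ = 360° − 63.9° = 296.1°.
Age = 29.531 × 296.1°/360° ≈ 24.29 days.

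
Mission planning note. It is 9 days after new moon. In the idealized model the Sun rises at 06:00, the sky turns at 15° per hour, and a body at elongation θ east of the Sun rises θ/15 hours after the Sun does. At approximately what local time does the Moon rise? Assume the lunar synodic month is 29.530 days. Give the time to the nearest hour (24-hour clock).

13:00

Phase angle: θ = 360°·(9 d)/(29.530 d) = 109.7°.
At 15° of sky rotation per hour, 109.7° corresponds to a 7.31 h lag.
06:00 + 7.31 h ≈ 13:19 → 13:00 to the nearest hour.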